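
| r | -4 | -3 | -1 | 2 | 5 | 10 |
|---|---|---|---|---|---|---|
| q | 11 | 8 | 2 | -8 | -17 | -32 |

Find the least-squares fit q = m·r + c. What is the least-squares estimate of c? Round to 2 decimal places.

The normal equations are: 155·m + 9·c = -491;  9·m + 6·c = -36.
det = 155·6 − 9² = 849.
m = ((-491)·6 − 9·(-36))/849 = -874/283; c = (155·(-36) − 9·(-491))/849 = -387/283.

c = -1.37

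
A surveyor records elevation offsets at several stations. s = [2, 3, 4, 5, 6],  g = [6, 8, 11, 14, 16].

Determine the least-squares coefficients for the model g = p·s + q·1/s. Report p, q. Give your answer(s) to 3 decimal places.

p = 2.677, q = 1.014

Normal-equation sums: Σs·s = 90, Σs·1/s = 5, Σ1/s·1/s = 1769/3600.
Moment sums: Σs·g = 246, Σ1/s·g = 833/60.
Normal equations: [[90, 5]; [5, 1769/3600]]·[p, q]ᵀ = [246, 833/60]ᵀ.
det = 90·(1769/3600) − 5² = 769/40.
p = (246·(1769/3600) − 5·(833/60))/(769/40) = 10293/3845; q = (90·(833/60) − 5·246)/(769/40) = 780/769.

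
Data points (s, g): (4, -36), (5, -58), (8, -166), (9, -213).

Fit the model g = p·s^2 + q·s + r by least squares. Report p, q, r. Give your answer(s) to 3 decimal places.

Entries of MᵀM: Σs^2·s^2 = 11538, Σs^2·s = 1430, Σs^2 = 186, Σs·s = 186, Σs = 26, Σ1 = 4.
Right-hand side: Σs^2·g = -29903, Σs·g = -3679, Σg = -473.
Inverting the 3×3 Gram matrix, [p, q, r]ᵀ = [-25/8, 689/136, -399/68]ᵀ.

p = -3.125, q = 5.066, r = -5.868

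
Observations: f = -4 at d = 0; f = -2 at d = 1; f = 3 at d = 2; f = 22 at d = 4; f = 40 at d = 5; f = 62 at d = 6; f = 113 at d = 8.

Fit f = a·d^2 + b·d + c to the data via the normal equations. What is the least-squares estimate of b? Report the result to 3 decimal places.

b = -1.038

Compute the Gram sums: Σd^2·d^2 = 6290, Σd^2·d = 926, Σd^2 = 146, Σd·d = 146, Σd = 26, Σ1 = 7.
For Aᵀf: Σd^2·f = 10826, Σd·f = 1568, Σf = 234.
So AᵀA·[a, b, c]ᵀ = Aᵀf: [[6290, 926, 146]; [926, 146, 26]; [146, 26, 7]]·[a, b, c]ᵀ = [10826, 1568, 234]ᵀ.
Solving the 3×3 system (Gaussian elimination) gives a = 14999/7672, b = -7965/7672, c = -6697/1918.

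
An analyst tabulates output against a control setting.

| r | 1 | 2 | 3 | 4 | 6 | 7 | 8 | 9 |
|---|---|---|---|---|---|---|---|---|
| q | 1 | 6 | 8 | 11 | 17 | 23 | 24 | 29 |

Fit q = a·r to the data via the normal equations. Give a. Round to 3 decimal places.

a = 3.065

From the data, Σr·r = 260.
Right-hand side: Σr·q = 797.
So AᵀA·[a]ᵀ = Aᵀq: [[260]]·[a]ᵀ = [797]ᵀ.
Hence a = 797 / 260 ≈ 3.06538.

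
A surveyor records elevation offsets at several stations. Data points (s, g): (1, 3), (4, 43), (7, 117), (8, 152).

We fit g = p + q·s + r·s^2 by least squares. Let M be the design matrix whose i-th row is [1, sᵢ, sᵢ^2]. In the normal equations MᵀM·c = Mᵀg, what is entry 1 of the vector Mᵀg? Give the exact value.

Entry 1 ↔ basis 1, so (Mᵀg)_{1} = Σᵢ gᵢ = (1)·(3) + (1)·(43) + (1)·(117) + (1)·(152) = 315.

315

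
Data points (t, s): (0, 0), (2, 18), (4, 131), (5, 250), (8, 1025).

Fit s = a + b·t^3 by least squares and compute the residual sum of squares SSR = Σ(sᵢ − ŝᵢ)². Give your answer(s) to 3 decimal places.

SSR = 6.706

Normal-equation sums: Σ1 = 5, Σt^3 = 709, Σt^3·t^3 = 281929.
Moment sums: Σs = 1424, Σt^3·s = 564578.
AᵀA·[a, b]ᵀ = Aᵀs becomes [[5, 709]; [709, 281929]]·[a, b]ᵀ = [1424, 564578]ᵀ.
Determinant 5·281929 − 709² = 906964.
a = (1424·281929 − 709·564578)/906964 = 590547/453482; b = (5·564578 − 709·1424)/906964 = 906637/453482.
Residuals: -590547/453482, 319033/453482, 790827/453482, -274836/226741, 30359/453482; SSR = 1520453/226741.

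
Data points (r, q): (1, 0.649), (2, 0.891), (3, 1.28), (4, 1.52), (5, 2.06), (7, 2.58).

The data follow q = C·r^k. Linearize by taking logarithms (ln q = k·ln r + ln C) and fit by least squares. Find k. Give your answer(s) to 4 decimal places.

Let Y = ln q. Fitting Y = k·ln r + ln C by least squares:
Σln r = 6.7334, Σ(ln r)² = 9.9861, Σln q = 1.7883, Σln r·ln q = 3.7791.
Equations: 9.9861·k + 6.7334·ln C = 3.7791;  6.7334·k + 6·ln C = 1.7883.
Δ = 9.9861·6 − (6.7334)² = 14.5777; k = (3.7791·6 − 6.7334·1.7883)/14.5777 = 0.72941, ln C = (9.9861·1.7883 − 6.7334·3.7791)/14.5777 = -0.52052.

k = 0.7294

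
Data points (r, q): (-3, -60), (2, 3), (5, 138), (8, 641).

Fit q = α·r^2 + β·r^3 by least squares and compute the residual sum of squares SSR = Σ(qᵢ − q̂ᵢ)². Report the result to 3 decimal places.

Forming MᵀM = [[4818, 35682]; [35682, 278562]] and Mᵀq = [43946, 347086]ᵀ gives MᵀM·[α, β]ᵀ = Mᵀq.
det = 4818·278562 − 35682² = 68906592.
α = (43946·278562 − 35682·347086)/68906592 = -1986625/957036; β = (4818·347086 − 35682·43946)/68906592 = 482311/319012.
Residuals: -39612/79753, -189464/239259, 217492/239259, -56405/239259; SSR = 420059/239259.

SSR = 1.756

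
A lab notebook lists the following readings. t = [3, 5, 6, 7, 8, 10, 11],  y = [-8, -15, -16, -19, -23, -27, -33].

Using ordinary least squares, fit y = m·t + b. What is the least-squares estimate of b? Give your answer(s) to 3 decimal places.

Entries of AᵀA: Σt·t = 404, Σt = 50, Σ1 = 7.
Right-hand side: Σt·y = -1145, Σy = -141.
So AᵀA·[m, b]ᵀ = Aᵀy: [[404, 50]; [50, 7]]·[m, b]ᵀ = [-1145, -141]ᵀ.
Determinant 404·7 − 50² = 328.
m = ((-1145)·7 − 50·(-141))/328 = -965/328; b = (404·(-141) − 50·(-1145))/328 = 143/164.

b = 0.872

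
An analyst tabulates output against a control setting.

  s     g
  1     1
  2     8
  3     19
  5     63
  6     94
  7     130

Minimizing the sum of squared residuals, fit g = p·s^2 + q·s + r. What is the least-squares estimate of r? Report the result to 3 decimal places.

r = 0.878

The normal equations are: 4420·p + 720·q + 124·r = 11533;  720·p + 124·q + 24·r = 1863;  124·p + 24·q + 6·r = 315.
Row-reducing yields p = 597/196, q = -555/196, r = 43/49.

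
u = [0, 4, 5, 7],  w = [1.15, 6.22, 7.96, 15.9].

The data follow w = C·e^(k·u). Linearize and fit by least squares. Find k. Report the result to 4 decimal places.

k = 0.3775

Taking logs, ln w = k·u + ln C, so regress ln w on u.
Sums: Σu = 16.0000, Σ(u)² = 90.0000, Σln w = 6.8083, Σu·ln w = 37.0475.
Normal system: [[90.0000, 16.0000]; [16.0000, 4]]·[k, ln C]ᵀ = [37.0475, 6.8083]ᵀ.
Solving (det = 104.0000): k = 0.37747, ln C = 0.19217.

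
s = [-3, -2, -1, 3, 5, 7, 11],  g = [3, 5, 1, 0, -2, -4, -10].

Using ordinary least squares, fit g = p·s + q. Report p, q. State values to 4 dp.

Entries of XᵀX: Σs·s = 218, Σs = 20, Σ1 = 7.
Moment sums: Σs·g = -168, Σg = -7.
So XᵀX·[p, q]ᵀ = Xᵀg: [[218, 20]; [20, 7]]·[p, q]ᵀ = [-168, -7]ᵀ.
Determinant 218·7 − 20² = 1126.
p = ((-168)·7 − 20·(-7))/1126 = -518/563; q = (218·(-7) − 20·(-168))/1126 = 917/563.

p = -0.9201, q = 1.6288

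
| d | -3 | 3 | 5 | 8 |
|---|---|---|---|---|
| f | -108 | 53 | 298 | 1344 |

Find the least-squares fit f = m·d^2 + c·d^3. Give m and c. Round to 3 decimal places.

m = -3.087, c = 3.010

Normal-equation sums: Σd^2·d^2 = 4883, Σd^2·d^3 = 35893, Σd^3·d^3 = 279227.
Right-hand side: Σd^2·f = 92971, Σd^3·f = 729725.
XᵀX·[m, c]ᵀ = Xᵀf becomes [[4883, 35893]; [35893, 279227]]·[m, c]ᵀ = [92971, 729725]ᵀ.
det = 4883·279227 − 35893² = 75157992.
m = (92971·279227 − 35893·729725)/75157992 = -743609/240891; c = (4883·729725 − 35893·92971)/75157992 = 9426628/3131583.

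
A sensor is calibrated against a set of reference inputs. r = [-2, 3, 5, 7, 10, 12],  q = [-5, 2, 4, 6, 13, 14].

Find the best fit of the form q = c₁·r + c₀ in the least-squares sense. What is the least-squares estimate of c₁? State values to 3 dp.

c₁ = 1.401

Normal-equation sums: Σr·r = 331, Σr = 35, Σ1 = 6.
Right-hand side: Σr·q = 376, Σq = 34.
So XᵀX·[c₁, c₀]ᵀ = Xᵀq: [[331, 35]; [35, 6]]·[c₁, c₀]ᵀ = [376, 34]ᵀ.
Eliminating c₀: 6·(row 1) − 35·(row 2) gives 761·c₁ = 6·376 − 35·34 = 1066, so c₁ = 1066/761.
Then c₀ = (34 − 35·(1066/761))/6 = -1906/761.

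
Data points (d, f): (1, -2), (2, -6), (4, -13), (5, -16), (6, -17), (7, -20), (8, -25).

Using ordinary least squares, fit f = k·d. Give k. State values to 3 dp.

k = -3.015

With design matrix M, MᵀM = [[195]] and Mᵀf = [-588]ᵀ.
Hence k = -588 / 195 ≈ -3.01538.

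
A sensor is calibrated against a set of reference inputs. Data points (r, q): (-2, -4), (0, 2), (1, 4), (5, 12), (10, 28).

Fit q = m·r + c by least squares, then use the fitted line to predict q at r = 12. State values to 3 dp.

q̂ = 32.150

The normal equations are: 130·m + 14·c = 352;  14·m + 5·c = 42.
Δ = 130·5 − 14² = 454.
m = (352·5 − 14·42)/454 = 586/227; c = (130·42 − 14·352)/454 = 266/227.
At r = 12: q̂ = (586/227)·(12) + (266/227)·(1) = 7298/227.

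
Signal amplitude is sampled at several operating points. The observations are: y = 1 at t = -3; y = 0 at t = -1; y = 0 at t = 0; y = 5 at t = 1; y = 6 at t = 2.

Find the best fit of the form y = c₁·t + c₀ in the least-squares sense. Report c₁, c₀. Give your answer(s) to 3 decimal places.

AᵀA·[c₁, c₀]ᵀ = Aᵀy reads: 15·c₁ + (-1)·c₀ = 14;  (-1)·c₁ + 5·c₀ = 12.
(Σt·t = 15, Σt = -1, Σ1 = 5, Σt·y = 14, Σy = 12.)
Eliminating c₀: 5·(row 1) − (-1)·(row 2) gives 74·c₁ = 5·14 − (-1)·12 = 82, so c₁ = 41/37.
Then c₀ = (12 − (-1)·(41/37))/5 = 97/37.

c₁ = 1.108, c₀ = 2.622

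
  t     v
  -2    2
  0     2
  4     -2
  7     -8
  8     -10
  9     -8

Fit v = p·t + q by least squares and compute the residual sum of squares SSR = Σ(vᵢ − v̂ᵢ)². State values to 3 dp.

SSR = 11.211

Setting ∂/∂p … = 0 gives: 214·p + 26·q = -220;  26·p + 6·q = -24.
(Σt·t = 214, Σt = 26, Σ1 = 6, Σt·v = -220, Σv = -24.)
det = 214·6 − 26² = 608.
p = ((-220)·6 − 26·(-24))/608 = -87/76; q = (214·(-24) − 26·(-220))/608 = 73/76.
Residuals: -5/4, 79/76, 123/76, -18/19, -137/76, 51/38; SSR = 213/19.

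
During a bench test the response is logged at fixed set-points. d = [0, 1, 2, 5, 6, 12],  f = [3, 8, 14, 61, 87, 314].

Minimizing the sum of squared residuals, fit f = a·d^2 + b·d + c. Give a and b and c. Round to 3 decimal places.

The normal equations are: 22674·a + 2078·b + 210·c = 49937;  2078·a + 210·b + 26·c = 4631;  210·a + 26·b + 6·c = 487.
Solving the 3×3 system (Gaussian elimination) gives a = 661/327, b = 26105/15914, c = 78992/23871.

a = 2.021, b = 1.640, c = 3.309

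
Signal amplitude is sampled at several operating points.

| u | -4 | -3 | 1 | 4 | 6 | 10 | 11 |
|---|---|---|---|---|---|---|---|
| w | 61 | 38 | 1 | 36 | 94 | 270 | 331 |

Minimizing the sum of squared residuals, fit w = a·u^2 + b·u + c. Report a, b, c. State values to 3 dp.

a = 2.989, b = -2.951, c = 1.594

Entries of MᵀM: Σu^2·u^2 = 26531, Σu^2·u = 2521, Σu^2 = 299, Σu·u = 299, Σu = 25, Σ1 = 7.
And Σu^2·w = 72330, Σu·w = 6692, Σw = 831.
MᵀM·[a, b, c]ᵀ = Mᵀw becomes [[26531, 2521, 299]; [2521, 299, 25]; [299, 25, 7]]·[a, b, c]ᵀ = [72330, 6692, 831]ᵀ.
Solving the 3×3 system (Gaussian elimination) gives a = 1011935/338592, b = -999079/338592, c = 89961/56432.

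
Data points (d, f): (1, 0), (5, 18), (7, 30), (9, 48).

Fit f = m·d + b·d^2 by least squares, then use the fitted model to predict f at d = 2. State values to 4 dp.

f̂ = 3.9210

Sums needed: Σd·d = 156, Σd·d^2 = 1198, Σd^2·d^2 = 9588.
Moment sums: Σd·f = 732, Σd^2·f = 5808.
Normal equations: [[156, 1198]; [1198, 9588]]·[m, b]ᵀ = [732, 5808]ᵀ.
Determinant 156·9588 − 1198² = 60524.
m = (732·9588 − 1198·5808)/60524 = 15108/15131; b = (156·5808 − 1198·732)/60524 = 7278/15131.
At d = 2: f̂ = (15108/15131)·(2) + (7278/15131)·(4) = 59328/15131.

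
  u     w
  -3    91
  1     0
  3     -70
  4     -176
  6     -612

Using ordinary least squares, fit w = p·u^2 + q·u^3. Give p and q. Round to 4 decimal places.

Setting ∂/∂p … = 0 gives: 1715·p + 8801·q = -24659;  8801·p + 52211·q = -147803.
(Σu^2·u^2 = 1715, Σu^2·u^3 = 8801, Σu^3·u^3 = 52211, Σu^2·w = -24659, Σu^3·w = -147803.)
Determinant 1715·52211 − 8801² = 12084264.
p = ((-24659)·52211 − 8801·(-147803))/12084264 = 2223859/2014044; q = (1715·(-147803) − 8801·(-24659))/12084264 = -6076381/2014044.

p = 1.1042, q = -3.0170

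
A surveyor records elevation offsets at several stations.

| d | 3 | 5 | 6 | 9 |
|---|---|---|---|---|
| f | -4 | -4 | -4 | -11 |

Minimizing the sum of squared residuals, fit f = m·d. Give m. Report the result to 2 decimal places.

m = -1.03

Compute the Gram sums: Σd·d = 151.
Right-hand side: Σd·f = -155.
So XᵀX·[m]ᵀ = Xᵀf: [[151]]·[m]ᵀ = [-155]ᵀ.
Hence m = -155 / 151 ≈ -1.02649.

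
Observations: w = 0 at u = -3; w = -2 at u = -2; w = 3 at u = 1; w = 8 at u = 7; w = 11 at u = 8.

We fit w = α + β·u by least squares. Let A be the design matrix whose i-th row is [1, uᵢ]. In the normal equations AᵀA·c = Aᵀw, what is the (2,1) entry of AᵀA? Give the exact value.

Row 2 ↔ basis u, column 1 ↔ basis 1, so (AᵀA)_{2,1} = Σᵢ u = (-3)·(1) + (-2)·(1) + (1)·(1) + (7)·(1) + (8)·(1) = 11.

11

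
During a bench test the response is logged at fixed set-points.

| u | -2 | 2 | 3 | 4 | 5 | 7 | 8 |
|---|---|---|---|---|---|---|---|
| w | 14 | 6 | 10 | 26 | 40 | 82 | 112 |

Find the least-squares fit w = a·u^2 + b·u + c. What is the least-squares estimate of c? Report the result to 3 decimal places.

c = 1.419

The normal system XᵀX·[a, b, c]ᵀ = Xᵀw is [[7491, 1071, 171]; [1071, 171, 27]; [171, 27, 7]]·[a, b, c]ᵀ = [12772, 1788, 290]ᵀ.
Inverting the 3×3 Gram matrix, [a, b, c]ᵀ = [10193/5082, -3947/1694, 1202/847]ᵀ.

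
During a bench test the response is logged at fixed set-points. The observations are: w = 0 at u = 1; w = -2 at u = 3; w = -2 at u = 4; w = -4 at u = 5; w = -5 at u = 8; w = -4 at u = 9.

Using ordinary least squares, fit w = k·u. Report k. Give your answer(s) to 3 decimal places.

k = -0.561

Sums needed: Σu·u = 196.
Right-hand side: Σu·w = -110.
Normal equations: [[196]]·[k]ᵀ = [-110]ᵀ.
Hence k = -110 / 196 ≈ -0.561224.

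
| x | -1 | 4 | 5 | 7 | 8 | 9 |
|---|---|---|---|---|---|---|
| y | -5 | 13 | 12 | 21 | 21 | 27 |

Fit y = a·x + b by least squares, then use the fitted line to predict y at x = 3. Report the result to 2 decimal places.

ŷ = 7.68

The normal system AᵀA·[a, b]ᵀ = Aᵀy is [[236, 32]; [32, 6]]·[a, b]ᵀ = [675, 89]ᵀ.
det = 236·6 − 32² = 392.
a = (675·6 − 32·89)/392 = 601/196; b = (236·89 − 32·675)/392 = -149/98.
At x = 3: ŷ = (601/196)·(3) + (-149/98)·(1) = 215/28.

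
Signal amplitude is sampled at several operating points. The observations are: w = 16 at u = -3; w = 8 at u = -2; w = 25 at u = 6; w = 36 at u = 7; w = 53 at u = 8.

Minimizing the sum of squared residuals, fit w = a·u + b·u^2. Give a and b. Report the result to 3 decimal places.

a = -2.168, b = 1.075

From the data, Σu·u = 162, Σu·u^2 = 1036, Σu^2·u^2 = 7890.
And Σu·w = 762, Σu^2·w = 6232.
Eliminating b: 7890·(row 1) − 1036·(row 2) gives 204884·a = 7890·762 − 1036·6232 = -444172, so a = -111043/51221.
Then b = (6232 − 1036·(-111043/51221))/7890 = 55038/51221.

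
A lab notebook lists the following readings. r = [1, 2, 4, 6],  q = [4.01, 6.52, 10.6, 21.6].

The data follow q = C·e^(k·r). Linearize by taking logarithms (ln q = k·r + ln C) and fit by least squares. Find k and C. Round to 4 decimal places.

Linearized form: ln q = k·r + ln C. From the 4 transformed points,
Σr = 13.0000, Σ(r)² = 57.0000, Σln q = 8.6972, Σr·ln q = 33.0181.
Normal system: [[57.0000, 13.0000]; [13.0000, 4]]·[k, ln C]ᵀ = [33.0181, 8.6972]ᵀ.
Slope k = (n·Σr·ln q − Σr·Σln q)/(n·Σ(r)² − (Σr)²) = (4·33.0181 − 13.0000·8.6972)/59.0000 = 0.32218; ln C = (Σln q − k·Σr)/n = 1.12721, so C = exp(1.12721) = 3.08704.

k = 0.3222, C = 3.0870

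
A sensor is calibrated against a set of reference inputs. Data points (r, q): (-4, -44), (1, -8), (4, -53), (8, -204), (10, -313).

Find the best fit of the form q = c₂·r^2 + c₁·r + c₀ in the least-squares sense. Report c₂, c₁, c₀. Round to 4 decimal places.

Forming AᵀA = [[14609, 1513, 197]; [1513, 197, 19]; [197, 19, 5]] and Aᵀq = [-45916, -4806, -622]ᵀ gives AᵀA·[c₂, c₁, c₀]ᵀ = Aᵀq.
Solving the 3×3 system (Gaussian elimination) gives c₂ = -25798/8661, c₁ = -49779/37531, c₀ = -225353/112593.

c₂ = -2.9786, c₁ = -1.3263, c₀ = -2.0015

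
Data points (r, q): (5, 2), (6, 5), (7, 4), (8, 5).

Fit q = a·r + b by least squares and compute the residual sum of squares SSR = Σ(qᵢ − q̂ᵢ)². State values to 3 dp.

The normal system XᵀX·[a, b]ᵀ = Xᵀq is [[174, 26]; [26, 4]]·[a, b]ᵀ = [108, 16]ᵀ.
det = 174·4 − 26² = 20.
a = (108·4 − 26·16)/20 = 4/5; b = (174·16 − 26·108)/20 = -6/5.
Residuals: -4/5, 7/5, -2/5, -1/5; SSR = 14/5.

SSR = 2.800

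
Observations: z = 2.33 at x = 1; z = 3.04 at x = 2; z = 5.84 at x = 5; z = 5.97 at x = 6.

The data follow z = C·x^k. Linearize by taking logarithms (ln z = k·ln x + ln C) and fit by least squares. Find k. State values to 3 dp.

k = 0.561

Linearized form: ln z = k·ln x + ln C. From the 4 transformed points,
Σln x = 4.0943, Σ(ln x)² = 6.2811, Σln z = 5.5092, Σln x·ln z = 6.8123.
Equations: 6.2811·k + 4.0943·ln C = 6.8123;  4.0943·k + 4·ln C = 5.5092.
Slope k = (n·Σln x·ln z − Σln x·Σln z)/(n·Σ(ln x)² − (Σln x)²) = (4·6.8123 − 4.0943·5.5092)/8.3609 = 0.56127; ln C = (Σln z − k·Σln x)/n = 0.80279.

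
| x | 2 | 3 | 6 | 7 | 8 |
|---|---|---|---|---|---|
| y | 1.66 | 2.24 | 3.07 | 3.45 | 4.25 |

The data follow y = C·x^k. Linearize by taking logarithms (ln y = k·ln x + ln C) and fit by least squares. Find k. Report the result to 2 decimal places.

k = 0.61

Taking logs, ln y = k·ln x + ln C, so regress ln y on ln x.
Sums: Σln x = 7.6089, Σ(ln x)² = 13.0084, Σln y = 5.1203, Σln x·ln y = 8.6656.
Normal system: [[13.0084, 7.6089]; [7.6089, 5]]·[k, ln C]ᵀ = [8.6656, 5.1203]ᵀ.
Δ = 13.0084·5 − (7.6089)² = 7.1473; k = (8.6656·5 − 7.6089·5.1203)/7.1473 = 0.61124, ln C = (13.0084·5.1203 − 7.6089·8.6656)/7.1473 = 0.09389.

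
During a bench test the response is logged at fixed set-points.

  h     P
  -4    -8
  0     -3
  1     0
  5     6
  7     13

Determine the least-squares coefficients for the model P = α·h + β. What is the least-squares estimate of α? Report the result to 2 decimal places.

Compute the Gram sums: Σh·h = 91, Σh = 9, Σ1 = 5.
For XᵀP: Σh·P = 153, ΣP = 8.
XᵀX·[α, β]ᵀ = XᵀP becomes [[91, 9]; [9, 5]]·[α, β]ᵀ = [153, 8]ᵀ.
Δ = 91·5 − 9² = 374.
α = (153·5 − 9·8)/374 = 63/34; β = (91·8 − 9·153)/374 = -59/34.

α = 1.85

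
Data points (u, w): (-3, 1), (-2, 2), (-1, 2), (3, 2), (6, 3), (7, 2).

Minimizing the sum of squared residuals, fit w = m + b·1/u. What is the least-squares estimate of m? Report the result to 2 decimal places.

Entries of MᵀM: Σ1 = 6, Σ1/u = -25/21, Σ1/u·1/u = 149/98.
For Mᵀw: Σw = 12, Σ1/u·w = -79/42.
So MᵀM·[m, b]ᵀ = Mᵀw: [[6, -25/21]; [-25/21, 149/98]]·[m, b]ᵀ = [12, -79/42]ᵀ.
Δ = 6·(149/98) − (-25/21)² = 3398/441.
m = (12·(149/98) − (-25/21)·(-79/42))/(3398/441) = 14117/6796; b = (6·(-79/42) − (-25/21)·12)/(3398/441) = 1323/3398.

m = 2.08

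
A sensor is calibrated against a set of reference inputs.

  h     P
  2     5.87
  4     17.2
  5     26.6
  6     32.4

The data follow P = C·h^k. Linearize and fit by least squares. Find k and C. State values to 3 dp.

k = 1.585, C = 1.959

Linearized form: ln P = k·ln h + ln C. From the 4 transformed points,
Σln h = 5.4806, Σ(ln h)² = 8.2030, Σln P = 11.3738, Σln h·ln P = 16.6831.
Equations: 8.2030·k + 5.4806·ln C = 16.6831;  5.4806·k + 4·ln C = 11.3738.
Δ = 8.2030·4 − (5.4806)² = 2.7744; k = (16.6831·4 − 5.4806·11.3738)/2.7744 = 1.58466, ln C = (8.2030·11.3738 − 5.4806·16.6831)/2.7744 = 0.67222, so C = exp(0.67222) = 1.95859.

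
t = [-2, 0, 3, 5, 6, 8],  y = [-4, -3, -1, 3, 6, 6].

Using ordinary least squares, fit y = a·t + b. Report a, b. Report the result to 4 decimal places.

a = 1.1308, b = -2.6028

Sums needed: Σt·t = 138, Σt = 20, Σ1 = 6.
And Σt·y = 104, Σy = 7.
Eliminating b: 6·(row 1) − 20·(row 2) gives 428·a = 6·104 − 20·7 = 484, so a = 121/107.
Then b = (7 − 20·(121/107))/6 = -557/214.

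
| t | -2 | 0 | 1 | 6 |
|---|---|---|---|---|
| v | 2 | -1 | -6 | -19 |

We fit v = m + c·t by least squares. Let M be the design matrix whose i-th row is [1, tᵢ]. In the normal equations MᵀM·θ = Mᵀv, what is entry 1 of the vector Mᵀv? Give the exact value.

Entry 1 ↔ basis 1, so (Mᵀv)_{1} = Σᵢ vᵢ = (1)·(2) + (1)·(-1) + (1)·(-6) + (1)·(-19) = -24.

-24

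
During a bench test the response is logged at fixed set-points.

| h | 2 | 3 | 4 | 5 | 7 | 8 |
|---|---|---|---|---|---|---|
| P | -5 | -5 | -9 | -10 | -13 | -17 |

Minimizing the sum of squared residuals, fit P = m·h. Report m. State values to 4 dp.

m = -2.0240

Setting ∂/∂m … = 0 gives: 167·m = -338.
Hence m = -338 / 167 ≈ -2.02395.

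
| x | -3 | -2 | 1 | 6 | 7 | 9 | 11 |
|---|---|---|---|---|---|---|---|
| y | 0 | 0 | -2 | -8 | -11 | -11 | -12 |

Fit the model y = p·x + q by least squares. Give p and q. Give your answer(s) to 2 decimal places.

Normal-equation sums: Σx·x = 301, Σx = 29, Σ1 = 7.
Right-hand side: Σx·y = -358, Σy = -44.
So AᵀA·[p, q]ᵀ = Aᵀy: [[301, 29]; [29, 7]]·[p, q]ᵀ = [-358, -44]ᵀ.
Eliminating q: 7·(row 1) − 29·(row 2) gives 1266·p = 7·(-358) − 29·(-44) = -1230, so p = -205/211.
Then q = ((-44) − 29·(-205/211))/7 = -477/211.

p = -0.97, q = -2.26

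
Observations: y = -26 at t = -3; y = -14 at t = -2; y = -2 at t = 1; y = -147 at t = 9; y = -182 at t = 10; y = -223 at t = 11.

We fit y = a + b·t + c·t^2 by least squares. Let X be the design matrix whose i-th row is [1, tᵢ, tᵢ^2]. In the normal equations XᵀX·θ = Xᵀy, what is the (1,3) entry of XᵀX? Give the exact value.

Row 1 ↔ basis 1, column 3 ↔ basis t^2, so (XᵀX)_{1,3} = Σᵢ t^2 = (1)·(9) + (1)·(4) + (1)·(1) + (1)·(81) + (1)·(100) + (1)·(121) = 316.

316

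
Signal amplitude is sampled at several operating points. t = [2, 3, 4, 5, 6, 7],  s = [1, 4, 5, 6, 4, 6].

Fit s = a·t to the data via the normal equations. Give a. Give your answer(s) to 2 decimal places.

Setting ∂/∂a … = 0 gives: 139·a = 130.
(Σt·t = 139, Σt·s = 130.)
Hence a = 130 / 139 ≈ 0.935252.

a = 0.94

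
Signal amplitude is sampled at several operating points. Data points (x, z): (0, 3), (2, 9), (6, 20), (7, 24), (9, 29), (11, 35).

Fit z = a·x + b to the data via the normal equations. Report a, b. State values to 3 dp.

a = 2.902, b = 3.071

Sums needed: Σx·x = 291, Σx = 35, Σ1 = 6.
Moment sums: Σx·z = 952, Σz = 120.
det = 291·6 − 35² = 521.
a = (952·6 − 35·120)/521 = 1512/521; b = (291·120 − 35·952)/521 = 1600/521.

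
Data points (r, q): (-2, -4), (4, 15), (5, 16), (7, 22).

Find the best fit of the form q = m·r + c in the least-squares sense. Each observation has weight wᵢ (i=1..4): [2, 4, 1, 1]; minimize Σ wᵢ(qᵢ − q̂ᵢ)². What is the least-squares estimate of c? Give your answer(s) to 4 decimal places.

c = 2.3311

The normal equations are: 146·m + 24·c = 490;  24·m + 8·c = 90.
det = 146·8 − 24² = 592.
m = (490·8 − 24·90)/592 = 110/37; c = (146·90 − 24·490)/592 = 345/148.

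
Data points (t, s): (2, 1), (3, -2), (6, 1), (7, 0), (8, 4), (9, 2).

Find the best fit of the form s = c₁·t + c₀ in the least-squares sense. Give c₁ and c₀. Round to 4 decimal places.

c₁ = 0.4378, c₀ = -1.5536

Entries of MᵀM: Σt·t = 243, Σt = 35, Σ1 = 6.
Right-hand side: Σt·s = 52, Σs = 6.
Determinant 243·6 − 35² = 233.
c₁ = (52·6 − 35·6)/233 = 102/233; c₀ = (243·6 − 35·52)/233 = -362/233.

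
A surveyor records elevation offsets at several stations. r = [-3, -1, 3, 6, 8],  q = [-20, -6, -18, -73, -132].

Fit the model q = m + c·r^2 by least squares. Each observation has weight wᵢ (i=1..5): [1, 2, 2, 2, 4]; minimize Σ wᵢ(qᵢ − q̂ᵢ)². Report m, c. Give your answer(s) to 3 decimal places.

m = -1.639, c = -2.028

Forming AᵀWA = [[11, 357]; [357, 19221]] and AᵀWq = [-742, -39564]ᵀ gives AᵀWA·[m, c]ᵀ = AᵀWq.
Δ = 11·19221 − 357² = 83982.
m = ((-742)·19221 − 357·(-39564))/83982 = -22939/13997; c = (11·(-39564) − 357·(-742))/83982 = -28385/13997.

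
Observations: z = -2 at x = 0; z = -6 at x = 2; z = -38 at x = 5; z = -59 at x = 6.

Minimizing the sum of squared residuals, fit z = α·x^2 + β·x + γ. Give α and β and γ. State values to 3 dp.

The normal system AᵀA·[α, β, γ]ᵀ = Aᵀz is [[1937, 349, 65]; [349, 65, 13]; [65, 13, 4]]·[α, β, γ]ᵀ = [-3098, -556, -105]ᵀ.
Inverting the 3×3 Gram matrix, [α, β, γ]ᵀ = [-1387/708, 1715/708, -135/59]ᵀ.

α = -1.959, β = 2.422, γ = -2.288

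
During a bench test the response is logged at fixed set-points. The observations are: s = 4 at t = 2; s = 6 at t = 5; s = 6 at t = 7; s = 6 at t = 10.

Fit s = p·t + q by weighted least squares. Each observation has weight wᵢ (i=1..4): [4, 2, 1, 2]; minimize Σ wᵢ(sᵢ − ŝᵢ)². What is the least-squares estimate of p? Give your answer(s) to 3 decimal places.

p = 0.267

Sums needed: Σwᵢ·t·t = 315, Σwᵢ·t = 45, Σwᵢ·1 = 9.
And Σwᵢ·t·s = 254, Σwᵢ·s = 46.
Normal equations: [[315, 45]; [45, 9]]·[p, q]ᵀ = [254, 46]ᵀ.
det = 315·9 − 45² = 810.
p = (254·9 − 45·46)/810 = 4/15; q = (315·46 − 45·254)/810 = 34/9.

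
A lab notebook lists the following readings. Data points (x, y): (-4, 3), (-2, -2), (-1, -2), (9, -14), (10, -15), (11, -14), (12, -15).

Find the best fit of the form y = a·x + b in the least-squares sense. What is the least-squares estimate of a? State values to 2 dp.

From the data, Σx·x = 467, Σx = 35, Σ1 = 7.
Right-hand side: Σx·y = -616, Σy = -59.
Normal equations: [[467, 35]; [35, 7]]·[a, b]ᵀ = [-616, -59]ᵀ.
Eliminating b: 7·(row 1) − 35·(row 2) gives 2044·a = 7·(-616) − 35·(-59) = -2247, so a = -321/292.
Then b = ((-59) − 35·(-321/292))/7 = -5993/2044.

a = -1.10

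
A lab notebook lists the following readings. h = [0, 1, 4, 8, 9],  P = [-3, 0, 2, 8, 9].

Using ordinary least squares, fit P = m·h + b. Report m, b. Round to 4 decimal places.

m = 1.2669, b = -2.3742

Normal-equation sums: Σh·h = 162, Σh = 22, Σ1 = 5.
Moment sums: Σh·P = 153, ΣP = 16.
So MᵀM·[m, b]ᵀ = MᵀP: [[162, 22]; [22, 5]]·[m, b]ᵀ = [153, 16]ᵀ.
Determinant 162·5 − 22² = 326.
m = (153·5 − 22·16)/326 = 413/326; b = (162·16 − 22·153)/326 = -387/163.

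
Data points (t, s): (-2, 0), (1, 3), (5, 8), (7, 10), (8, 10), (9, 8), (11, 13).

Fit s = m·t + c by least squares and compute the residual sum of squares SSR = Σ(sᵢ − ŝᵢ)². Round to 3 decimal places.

SSR = 10.161

Normal-equation sums: Σt·t = 345, Σt = 39, Σ1 = 7.
And Σt·s = 408, Σs = 52.
Normal equations: [[345, 39]; [39, 7]]·[m, c]ᵀ = [408, 52]ᵀ.
Determinant 345·7 − 39² = 894.
m = (408·7 − 39·52)/894 = 138/149; c = (345·52 − 39·408)/894 = 338/149.
Residuals: -62/149, -29/149, 164/149, 186/149, 48/149, -388/149, 81/149; SSR = 1514/149.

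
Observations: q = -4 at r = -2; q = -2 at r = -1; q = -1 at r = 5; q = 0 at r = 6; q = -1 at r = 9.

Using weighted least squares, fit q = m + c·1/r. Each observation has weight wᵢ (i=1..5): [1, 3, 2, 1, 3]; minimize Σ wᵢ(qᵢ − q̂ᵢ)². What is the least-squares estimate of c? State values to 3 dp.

The normal equations are: 10·m + (-13/5)·c = -15;  (-13/5)·m + (4583/1350)·c = 109/15.
Δ = 10·(4583/1350) − (-13/5)² = 18352/675.
m = ((-15)·(4583/1350) − (-13/5)·(109/15))/(18352/675) = -43239/36704; c = (10·(109/15) − (-13/5)·(-15))/(18352/675) = 22725/18352.

c = 1.238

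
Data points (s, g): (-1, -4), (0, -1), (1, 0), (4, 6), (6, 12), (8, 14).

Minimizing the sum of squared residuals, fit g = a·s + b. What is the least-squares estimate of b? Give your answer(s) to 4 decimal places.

The normal equations are: 118·a + 18·b = 212;  18·a + 6·b = 27.
det = 118·6 − 18² = 384.
a = (212·6 − 18·27)/384 = 131/64; b = (118·27 − 18·212)/384 = -105/64.

b = -1.6406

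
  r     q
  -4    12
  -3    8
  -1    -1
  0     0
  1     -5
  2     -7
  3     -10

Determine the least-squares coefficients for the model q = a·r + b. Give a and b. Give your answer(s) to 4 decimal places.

a = -3.0652, b = -1.3043

From the data, Σr·r = 40, Σr = -2, Σ1 = 7.
Right-hand side: Σr·q = -120, Σq = -3.
So AᵀA·[a, b]ᵀ = Aᵀq: [[40, -2]; [-2, 7]]·[a, b]ᵀ = [-120, -3]ᵀ.
Determinant 40·7 − (-2)² = 276.
a = ((-120)·7 − (-2)·(-3))/276 = -141/46; b = (40·(-3) − (-2)·(-120))/276 = -30/23.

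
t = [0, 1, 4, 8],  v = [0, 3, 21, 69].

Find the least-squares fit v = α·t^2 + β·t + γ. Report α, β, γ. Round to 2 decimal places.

The normal system AᵀA·[α, β, γ]ᵀ = Aᵀv is [[4353, 577, 81]; [577, 81, 13]; [81, 13, 4]]·[α, β, γ]ᵀ = [4755, 639, 93]ᵀ.
Solving the 3×3 system (Gaussian elimination) gives α = 1125/1336, β = 12507/6680, γ = 189/1670.

α = 0.84, β = 1.87, γ = 0.11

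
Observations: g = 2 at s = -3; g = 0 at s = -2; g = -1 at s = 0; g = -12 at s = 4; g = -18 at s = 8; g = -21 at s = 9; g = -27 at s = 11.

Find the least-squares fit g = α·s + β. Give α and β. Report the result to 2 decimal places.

AᵀA·[α, β]ᵀ = Aᵀg reads: 295·α + 27·β = -684;  27·α + 7·β = -77.
(Σs·s = 295, Σs = 27, Σ1 = 7, Σs·g = -684, Σg = -77.)
det = 295·7 − 27² = 1336.
α = ((-684)·7 − 27·(-77))/1336 = -2709/1336; β = (295·(-77) − 27·(-684))/1336 = -4247/1336.

α = -2.03, β = -3.18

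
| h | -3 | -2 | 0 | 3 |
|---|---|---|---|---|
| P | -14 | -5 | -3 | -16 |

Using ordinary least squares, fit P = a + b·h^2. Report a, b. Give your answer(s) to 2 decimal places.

Sums needed: Σ1 = 4, Σh^2 = 22, Σh^2·h^2 = 178.
For XᵀP: ΣP = -38, Σh^2·P = -290.
Normal equations: [[4, 22]; [22, 178]]·[a, b]ᵀ = [-38, -290]ᵀ.
Δ = 4·178 − 22² = 228.
a = ((-38)·178 − 22·(-290))/228 = -32/19; b = (4·(-290) − 22·(-38))/228 = -27/19.

a = -1.68, b = -1.42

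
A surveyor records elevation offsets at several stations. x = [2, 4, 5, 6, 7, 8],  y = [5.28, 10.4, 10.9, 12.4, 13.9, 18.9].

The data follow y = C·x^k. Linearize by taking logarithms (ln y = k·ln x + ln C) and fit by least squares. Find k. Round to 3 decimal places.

k = 0.832

With ln yᵢ as the transformed response and ln xᵢ as the regressor:
Σln x = 9.5060, Σ(ln x)² = 16.3136, Σln y = 14.4832, Σln x·ln y = 23.9887.
Equations: 16.3136·k + 9.5060·ln C = 23.9887;  9.5060·k + 6·ln C = 14.4832.
Δ = 16.3136·6 − (9.5060)² = 7.5177; k = (23.9887·6 − 9.5060·14.4832)/7.5177 = 0.83197, ln C = (16.3136·14.4832 − 9.5060·23.9887)/7.5177 = 1.09576.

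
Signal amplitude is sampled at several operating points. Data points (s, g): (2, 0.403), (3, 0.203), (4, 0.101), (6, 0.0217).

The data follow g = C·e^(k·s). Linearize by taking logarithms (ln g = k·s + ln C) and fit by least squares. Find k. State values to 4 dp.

Linearized form: ln g = k·s + ln C. From the 4 transformed points,
Σs = 15.0000, Σ(s)² = 65.0000, Σln g = -8.6264, Σs·ln g = -38.7545.
Equations: 65.0000·k + 15.0000·ln C = -38.7545;  15.0000·k + 4·ln C = -8.6264.
Slope k = (n·Σs·ln g − Σs·Σln g)/(n·Σ(s)² − (Σs)²) = (4·-38.7545 − 15.0000·-8.6264)/35.0000 = -0.73204; ln C = (Σln g − k·Σs)/n = 0.58852.

k = -0.7320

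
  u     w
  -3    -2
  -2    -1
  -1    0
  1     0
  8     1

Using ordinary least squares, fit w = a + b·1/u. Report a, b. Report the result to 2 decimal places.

a = -0.34, b = 0.44

The normal system AᵀA·[a, b]ᵀ = Aᵀw is [[5, -17/24]; [-17/24, 1369/576]]·[a, b]ᵀ = [-2, 31/24]ᵀ.
Eliminating b: (1369/576)·(row 1) − (-17/24)·(row 2) gives (1639/144)·a = (1369/576)·(-2) − (-17/24)·(31/24) = -737/192, so a = -201/596.
Then b = ((31/24) − (-17/24)·(-201/596))/(1369/576) = 66/149.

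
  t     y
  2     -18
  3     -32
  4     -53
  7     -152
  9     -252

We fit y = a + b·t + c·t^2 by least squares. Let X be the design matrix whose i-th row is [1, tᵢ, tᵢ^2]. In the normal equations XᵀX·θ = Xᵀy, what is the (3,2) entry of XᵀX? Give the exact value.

1171

Row 3 ↔ basis t^2, column 2 ↔ basis t, so (XᵀX)_{3,2} = Σᵢ (t^2)·(t) = (4)·(2) + (9)·(3) + (16)·(4) + (49)·(7) + (81)·(9) = 1171.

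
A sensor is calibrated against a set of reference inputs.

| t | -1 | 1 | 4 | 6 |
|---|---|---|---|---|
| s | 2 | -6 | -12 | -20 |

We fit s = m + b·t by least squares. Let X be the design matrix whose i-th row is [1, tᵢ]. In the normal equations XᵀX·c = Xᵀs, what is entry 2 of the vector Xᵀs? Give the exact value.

Entry 2 ↔ basis t, so (Xᵀs)_{2} = Σᵢ (t)·sᵢ = (-1)·(2) + (1)·(-6) + (4)·(-12) + (6)·(-20) = -176.

-176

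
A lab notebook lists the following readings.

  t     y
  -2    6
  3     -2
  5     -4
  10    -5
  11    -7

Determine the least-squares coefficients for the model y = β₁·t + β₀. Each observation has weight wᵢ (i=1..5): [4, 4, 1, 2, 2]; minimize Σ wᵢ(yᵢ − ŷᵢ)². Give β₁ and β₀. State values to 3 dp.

Forming MᵀWM = [[519, 51]; [51, 13]] and MᵀWy = [-346, -12]ᵀ gives MᵀWM·[β₁, β₀]ᵀ = MᵀWy.
Determinant 519·13 − 51² = 4146.
β₁ = ((-346)·13 − 51·(-12))/4146 = -1943/2073; β₀ = (519·(-12) − 51·(-346))/4146 = 1903/691.

β₁ = -0.937, β₀ = 2.754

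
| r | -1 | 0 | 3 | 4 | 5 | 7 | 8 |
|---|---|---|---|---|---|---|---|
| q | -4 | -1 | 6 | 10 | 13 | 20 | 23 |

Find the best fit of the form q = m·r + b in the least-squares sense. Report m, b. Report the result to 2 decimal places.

Setting ∂/∂m … = 0 gives: 164·m + 26·b = 451;  26·m + 7·b = 67.
(Σr·r = 164, Σr = 26, Σ1 = 7, Σr·q = 451, Σq = 67.)
det = 164·7 − 26² = 472.
m = (451·7 − 26·67)/472 = 1415/472; b = (164·67 − 26·451)/472 = -369/236.

m = 3.00, b = -1.56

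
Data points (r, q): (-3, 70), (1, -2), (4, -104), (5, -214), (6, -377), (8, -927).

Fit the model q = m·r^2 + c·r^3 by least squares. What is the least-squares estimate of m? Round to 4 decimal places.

m = 1.5561

Compute the Gram sums: Σr^2·r^2 = 6355, Σr^2·r^3 = 44451, Σr^3·r^3 = 329251.
And Σr^2·q = -79286, Σr^3·q = -591354.
det = 6355·329251 − 44451² = 116498704.
m = ((-79286)·329251 − 44451·(-591354))/116498704 = 45320467/29124676; c = (6355·(-591354) − 44451·(-79286))/116498704 = -58428171/29124676.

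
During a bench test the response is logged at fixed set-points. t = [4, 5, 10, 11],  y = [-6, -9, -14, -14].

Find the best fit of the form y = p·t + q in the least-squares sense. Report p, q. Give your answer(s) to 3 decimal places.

XᵀX·[p, q]ᵀ = Xᵀy reads: 262·p + 30·q = -363;  30·p + 4·q = -43.
(Σt·t = 262, Σt = 30, Σ1 = 4, Σt·y = -363, Σy = -43.)
Eliminating q: 4·(row 1) − 30·(row 2) gives 148·p = 4·(-363) − 30·(-43) = -162, so p = -81/74.
Then q = ((-43) − 30·(-81/74))/4 = -94/37.

p = -1.095, q = -2.541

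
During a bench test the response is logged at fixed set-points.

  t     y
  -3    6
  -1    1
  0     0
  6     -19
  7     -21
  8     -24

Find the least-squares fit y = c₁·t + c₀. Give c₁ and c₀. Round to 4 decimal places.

With design matrix X, XᵀX = [[159, 17]; [17, 6]] and Xᵀy = [-472, -57]ᵀ.
Δ = 159·6 − 17² = 665.
c₁ = ((-472)·6 − 17·(-57))/665 = -1863/665; c₀ = (159·(-57) − 17·(-472))/665 = -1039/665.

c₁ = -2.8015, c₀ = -1.5624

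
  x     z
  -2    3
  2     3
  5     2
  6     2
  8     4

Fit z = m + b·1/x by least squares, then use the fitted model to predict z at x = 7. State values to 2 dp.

The normal system AᵀA·[m, b]ᵀ = Aᵀz is [[5, 59/120]; [59/120, 8401/14400]]·[m, b]ᵀ = [14, 37/30]ᵀ.
Δ = 5·(8401/14400) − (59/120)² = 9631/3600.
m = (14·(8401/14400) − (59/120)·(37/30))/(9631/3600) = 54441/19262; b = (5·(37/30) − (59/120)·14)/(9631/3600) = -2580/9631.
At x = 7: ẑ = (54441/19262)·(1) + (-2580/9631)·(1/7) = 375927/134834.

ẑ = 2.79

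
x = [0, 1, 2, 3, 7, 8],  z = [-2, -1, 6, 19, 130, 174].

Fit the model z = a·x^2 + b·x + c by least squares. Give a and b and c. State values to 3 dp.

Normal-equation sums: Σx^2·x^2 = 6595, Σx^2·x = 891, Σx^2 = 127, Σx·x = 127, Σx = 21, Σ1 = 6.
Right-hand side: Σx^2·z = 17700, Σx·z = 2370, Σz = 326.
So AᵀA·[a, b, c]ᵀ = Aᵀz: [[6595, 891, 127]; [891, 127, 21]; [127, 21, 6]]·[a, b, c]ᵀ = [17700, 2370, 326]ᵀ.
Inverting the 3×3 Gram matrix, [a, b, c]ᵀ = [87101/28960, -61659/28960, -27169/14480]ᵀ.

a = 3.008, b = -2.129, c = -1.876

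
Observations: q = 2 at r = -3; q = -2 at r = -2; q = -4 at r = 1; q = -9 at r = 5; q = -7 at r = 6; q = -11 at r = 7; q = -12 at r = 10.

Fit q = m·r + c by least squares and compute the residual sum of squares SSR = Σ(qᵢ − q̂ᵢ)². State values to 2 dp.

SSR = 11.42

From the data, Σr·r = 224, Σr = 24, Σ1 = 7.
For Xᵀq: Σr·q = -290, Σq = -43.
So XᵀX·[m, c]ᵀ = Xᵀq: [[224, 24]; [24, 7]]·[m, c]ᵀ = [-290, -43]ᵀ.
Determinant 224·7 − 24² = 992.
m = ((-290)·7 − 24·(-43))/992 = -499/496; c = (224·(-43) − 24·(-290))/992 = -167/62.
Residuals: 831/496, -327/248, -149/496, -633/496, 429/248, -627/496, 187/248; SSR = 2833/248.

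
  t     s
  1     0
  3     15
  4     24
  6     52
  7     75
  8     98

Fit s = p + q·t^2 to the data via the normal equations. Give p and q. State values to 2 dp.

The normal system AᵀA·[p, q]ᵀ = Aᵀs is [[6, 175]; [175, 8131]]·[p, q]ᵀ = [264, 12338]ᵀ.
Eliminating q: 8131·(row 1) − 175·(row 2) gives 18161·p = 8131·264 − 175·12338 = -12566, so p = -12566/18161.
Then q = (12338 − 175·(-12566/18161))/8131 = 27828/18161.

p = -0.69, q = 1.53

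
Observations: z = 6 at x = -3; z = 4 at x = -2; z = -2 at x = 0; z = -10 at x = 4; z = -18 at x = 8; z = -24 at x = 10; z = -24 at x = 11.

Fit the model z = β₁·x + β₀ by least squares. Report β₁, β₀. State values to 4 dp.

From the data, Σx·x = 314, Σx = 28, Σ1 = 7.
Right-hand side: Σx·z = -714, Σz = -68.
So MᵀM·[β₁, β₀]ᵀ = Mᵀz: [[314, 28]; [28, 7]]·[β₁, β₀]ᵀ = [-714, -68]ᵀ.
det = 314·7 − 28² = 1414.
β₁ = ((-714)·7 − 28·(-68))/1414 = -221/101; β₀ = (314·(-68) − 28·(-714))/1414 = -680/707.

β₁ = -2.1881, β₀ = -0.9618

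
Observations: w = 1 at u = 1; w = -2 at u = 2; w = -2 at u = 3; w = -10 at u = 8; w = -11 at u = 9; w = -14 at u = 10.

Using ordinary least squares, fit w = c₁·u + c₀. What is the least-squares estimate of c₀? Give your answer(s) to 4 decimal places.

Compute the Gram sums: Σu·u = 259, Σu = 33, Σ1 = 6.
And Σu·w = -328, Σw = -38.
XᵀX·[c₁, c₀]ᵀ = Xᵀw becomes [[259, 33]; [33, 6]]·[c₁, c₀]ᵀ = [-328, -38]ᵀ.
Δ = 259·6 − 33² = 465.
c₁ = ((-328)·6 − 33·(-38))/465 = -238/155; c₀ = (259·(-38) − 33·(-328))/465 = 982/465.

c₀ = 2.1118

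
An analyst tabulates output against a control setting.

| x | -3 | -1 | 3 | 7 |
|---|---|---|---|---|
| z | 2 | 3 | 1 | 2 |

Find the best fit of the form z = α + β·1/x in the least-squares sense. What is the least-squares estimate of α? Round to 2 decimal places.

Forming AᵀA = [[4, -6/7]; [-6/7, 548/441]] and Aᵀz = [8, -64/21]ᵀ gives AᵀA·[α, β]ᵀ = Aᵀz.
Determinant 4·(548/441) − (-6/7)² = 1868/441.
α = (8·(548/441) − (-6/7)·(-64/21))/(1868/441) = 808/467; β = (4·(-64/21) − (-6/7)·8)/(1868/441) = -588/467.

α = 1.73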